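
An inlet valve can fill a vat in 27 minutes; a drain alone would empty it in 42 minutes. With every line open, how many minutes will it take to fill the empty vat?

Net rate = 1/27 − 1/42 = (14 − 9)/378 = 5/378 per minute.
Filling time = 1 ÷ (5/378) = 378/5 minutes.

378/5 minutes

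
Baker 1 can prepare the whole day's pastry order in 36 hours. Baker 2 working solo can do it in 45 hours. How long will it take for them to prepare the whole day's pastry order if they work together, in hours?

With two workers the combined time is the product over the sum: 36·45/(36+45) = 1620/81 = 20 hours.

20 hours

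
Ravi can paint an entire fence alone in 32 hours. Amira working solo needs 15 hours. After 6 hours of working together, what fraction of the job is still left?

33/80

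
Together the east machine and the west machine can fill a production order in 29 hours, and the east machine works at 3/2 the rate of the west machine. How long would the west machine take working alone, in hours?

Let the west machine's rate be r; then the east machine's rate is (3/2)r, so together (3/2 + 1)r = (5/2)r = 1/29.
Thus r = 2/145 per hour.
The west machine alone: 145/2 hours; the east machine alone: 145/3 hours.

145/2 hours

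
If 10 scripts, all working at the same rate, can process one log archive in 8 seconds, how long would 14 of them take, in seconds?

40/7 seconds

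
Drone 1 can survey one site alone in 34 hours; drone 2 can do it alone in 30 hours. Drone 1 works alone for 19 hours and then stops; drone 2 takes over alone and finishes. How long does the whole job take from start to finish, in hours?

548/17 hours

In 19 hours drone 1 does 19/34 of the job, leaving 15/34.
Drone 2 works at 1/30 per hour, so finishing takes 15/34 ÷ 1/30 = 225/17 hours.
Total time = 19 + 225/17 = 548/17 hours.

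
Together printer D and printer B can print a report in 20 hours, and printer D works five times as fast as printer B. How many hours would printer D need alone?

24 hours

Let printer B's rate be r; then printer D's rate is 5r, so together (5 + 1)r = 6r = 1/20.
Thus r = 1/120 per hour.
Printer B alone: 120 hours; printer D alone: 24 hours.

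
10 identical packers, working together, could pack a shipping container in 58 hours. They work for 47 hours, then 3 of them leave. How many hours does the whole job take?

439/7 hours

One packer does 1/580 of the job per hour.
After 47 hours with 10 packers, 47/58 is done (11/58 left).
With 7 packers the rate is 7/580, so the rest takes 11/58 ÷ 7/580 = 110/7 hours.
Total = 47 + 110/7 = 439/7 hours.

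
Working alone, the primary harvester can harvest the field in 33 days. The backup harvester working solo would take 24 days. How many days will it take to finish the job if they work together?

264/19 days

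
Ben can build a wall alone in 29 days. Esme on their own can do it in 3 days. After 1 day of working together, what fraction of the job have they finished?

32/87

Combined rate: 1/29 + 1/3 = (3 + 29)/87 = 32/87 per day.
In 1 day they complete 1·32/87 = 32/87 of the job.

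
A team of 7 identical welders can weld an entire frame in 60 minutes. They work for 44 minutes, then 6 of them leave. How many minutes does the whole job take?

One welder does 1/420 of the job per minute.
After 44 minutes with 7 welders, 11/15 is done (4/15 left).
With 1 welder the rate is 1/420, so the rest takes 4/15 ÷ 1/420 = 112 minutes.
Total = 44 + 112 = 156 minutes.

156 minutes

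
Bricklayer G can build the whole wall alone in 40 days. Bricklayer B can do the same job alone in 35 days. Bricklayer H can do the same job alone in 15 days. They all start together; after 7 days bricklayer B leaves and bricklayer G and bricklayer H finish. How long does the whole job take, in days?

96/11 days

In the first 7 days the combined rate is 101/840, so 101/120 of the job is done, leaving 19/120.
After bricklayer B leaves the rate is 11/120 per day; the remaining 19/120 takes 19/11 days.
Total = 7 + 19/11 = 96/11 days.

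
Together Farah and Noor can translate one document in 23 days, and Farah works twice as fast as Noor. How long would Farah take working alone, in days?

Let Noor's rate be r; then Farah's rate is 2r, so together (2 + 1)r = 3r = 1/23.
Thus r = 1/69 per day.
Noor alone: 69 days; Farah alone: 69/2 days.

69/2 days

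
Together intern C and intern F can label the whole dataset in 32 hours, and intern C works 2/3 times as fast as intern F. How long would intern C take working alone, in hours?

80 hours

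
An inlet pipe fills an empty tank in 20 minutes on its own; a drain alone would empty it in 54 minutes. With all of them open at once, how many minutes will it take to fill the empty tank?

540/17 minutes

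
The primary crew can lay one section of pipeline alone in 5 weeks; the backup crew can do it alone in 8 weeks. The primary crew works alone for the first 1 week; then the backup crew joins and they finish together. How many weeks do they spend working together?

32/13 weeks

In 1 week the primary crew does 1/5 of the job, leaving 4/5.
The primary crew and the backup crew together work at 13/40 per week, so finishing takes 4/5 ÷ 13/40 = 32/13 weeks.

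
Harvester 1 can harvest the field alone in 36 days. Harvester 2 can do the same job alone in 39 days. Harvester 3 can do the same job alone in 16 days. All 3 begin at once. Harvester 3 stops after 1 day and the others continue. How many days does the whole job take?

351/20 days

In the first 1 day the combined rate is 217/1872, so 217/1872 of the job is done, leaving 1655/1872.
After Harvester 3 leaves the rate is 25/468 per day; the remaining 1655/1872 takes 331/20 days.
Total = 1 + 331/20 = 351/20 days.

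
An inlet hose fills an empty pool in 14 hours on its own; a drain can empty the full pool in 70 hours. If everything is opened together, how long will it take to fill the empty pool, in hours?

Net rate = 1/14 − 1/70 = (5 − 1)/70 = 4/70 = 2/35 per hour.
Filling time = 1 ÷ (2/35) = 35/2 hours.

35/2 hours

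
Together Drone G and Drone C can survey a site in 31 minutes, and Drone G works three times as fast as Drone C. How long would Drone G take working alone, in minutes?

124/3 minutes

Let Drone C's rate be r; then Drone G's rate is 3r, so together (3 + 1)r = 4r = 1/31.
Thus r = 1/124 per minute.
Drone C alone: 124 minutes; Drone G alone: 124/3 minutes.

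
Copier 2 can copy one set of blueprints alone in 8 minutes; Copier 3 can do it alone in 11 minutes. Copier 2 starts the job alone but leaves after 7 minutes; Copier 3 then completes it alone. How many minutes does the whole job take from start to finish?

In 7 minutes Copier 2 does 7/8 of the job, leaving 1/8.
Copier 3 works at 1/11 per minute, so finishing takes 1/8 ÷ 1/11 = 11/8 minutes.
Total time = 7 + 11/8 = 67/8 minutes.

67/8 minutes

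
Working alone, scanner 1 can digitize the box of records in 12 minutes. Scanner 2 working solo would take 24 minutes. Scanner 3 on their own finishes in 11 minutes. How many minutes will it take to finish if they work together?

Combined rate: 1/12 + 1/24 + 1/11 = (22 + 11 + 24)/264 = 57/264 = 19/88 per minute.
Time = 1 ÷ (19/88) = 88/19 minutes.

88/19 minutes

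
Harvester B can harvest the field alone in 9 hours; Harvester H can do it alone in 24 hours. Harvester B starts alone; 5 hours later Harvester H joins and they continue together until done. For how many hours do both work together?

In 5 hours Harvester B does 5/9 of the job, leaving 4/9.
Harvester B and Harvester H together work at 11/72 per hour, so finishing takes 4/9 ÷ 11/72 = 32/11 hours.

32/11 hours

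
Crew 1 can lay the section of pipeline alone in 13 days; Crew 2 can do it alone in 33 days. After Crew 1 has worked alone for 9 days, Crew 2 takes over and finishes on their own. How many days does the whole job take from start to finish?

In 9 days Crew 1 does 9/13 of the job, leaving 4/13.
Crew 2 works at 1/33 per day, so finishing takes 4/13 ÷ 1/33 = 132/13 days.
Total time = 9 + 132/13 = 249/13 days.

249/13 days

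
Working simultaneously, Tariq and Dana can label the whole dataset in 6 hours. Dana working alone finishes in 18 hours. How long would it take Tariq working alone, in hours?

9 hours

Combined rate is 1/6 per hour.
Known contribution: 1/18 per hour.
So Tariq's rate is 1/6 − 1/18 = 1/9, meaning 9 hours alone.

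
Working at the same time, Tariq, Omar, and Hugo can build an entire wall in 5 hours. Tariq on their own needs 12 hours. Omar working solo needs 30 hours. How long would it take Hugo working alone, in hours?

12 hours

Combined rate is 1/5 per hour.
Known contribution: 1/12 + 1/30 = (5 + 2)/60 = 7/60 per hour.
So Hugo's rate is 1/5 − 7/60 = 1/12, meaning 12 hours alone.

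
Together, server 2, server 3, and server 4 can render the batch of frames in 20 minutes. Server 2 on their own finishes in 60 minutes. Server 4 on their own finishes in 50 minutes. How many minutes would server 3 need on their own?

75 minutes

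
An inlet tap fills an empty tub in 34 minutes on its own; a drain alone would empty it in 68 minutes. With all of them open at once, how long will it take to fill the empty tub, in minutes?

68 minutes

Net rate = 1/34 − 1/68 = (2 − 1)/68 = 1/68 per minute.
Filling time = 1 ÷ (1/68) = 68 minutes.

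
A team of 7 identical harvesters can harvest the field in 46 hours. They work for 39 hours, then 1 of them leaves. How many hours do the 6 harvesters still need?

One harvester does 1/322 of the job per hour.
After 39 hours with 7 harvesters, 39/46 is done (7/46 left).
With 6 harvesters the rate is 6/322 = 3/161, so the rest takes 7/46 ÷ 3/161 = 49/6 hours.

49/6 hours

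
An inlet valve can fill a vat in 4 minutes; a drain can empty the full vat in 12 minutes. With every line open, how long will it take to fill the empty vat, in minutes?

6 minutes

Net rate = 1/4 − 1/12 = (3 − 1)/12 = 2/12 = 1/6 per minute.
Filling time = 1 ÷ (1/6) = 6 minutes.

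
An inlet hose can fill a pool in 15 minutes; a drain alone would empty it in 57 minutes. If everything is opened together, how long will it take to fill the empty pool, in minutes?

285/14 minutes

Net rate = 1/15 − 1/57 = (19 − 5)/285 = 14/285 per minute.
Filling time = 1 ÷ (14/285) = 285/14 minutes.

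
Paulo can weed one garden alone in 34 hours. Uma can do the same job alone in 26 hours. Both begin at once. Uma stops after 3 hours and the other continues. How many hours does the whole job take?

In the first 3 hours the combined rate is 15/221, so 45/221 of the job is done, leaving 176/221.
After Uma leaves the rate is 1/34 per hour; the remaining 176/221 takes 352/13 hours.
Total = 3 + 352/13 = 391/13 hours.

391/13 hours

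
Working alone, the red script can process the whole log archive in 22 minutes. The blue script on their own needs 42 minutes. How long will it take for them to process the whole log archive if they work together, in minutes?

231/16 minutes

Combined rate: 1/22 + 1/42 = (21 + 11)/462 = 32/462 = 16/231 per minute.
Time = 1 ÷ (16/231) = 231/16 minutes.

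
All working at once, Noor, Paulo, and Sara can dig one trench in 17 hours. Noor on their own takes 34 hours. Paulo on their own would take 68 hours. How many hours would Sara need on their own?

Combined rate is 1/17 per hour.
Known contribution: 1/34 + 1/68 = (2 + 1)/68 = 3/68 per hour.
So Sara's rate is 1/17 − 3/68 = 1/68, meaning 68 hours alone.

68 hours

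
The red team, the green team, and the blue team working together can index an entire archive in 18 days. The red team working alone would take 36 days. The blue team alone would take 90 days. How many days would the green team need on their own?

Combined rate is 1/18 per day.
Known contribution: 1/36 + 1/90 = (5 + 2)/180 = 7/180 per day.
So the green team's rate is 1/18 − 7/180 = 1/60, meaning 60 days alone.

60 days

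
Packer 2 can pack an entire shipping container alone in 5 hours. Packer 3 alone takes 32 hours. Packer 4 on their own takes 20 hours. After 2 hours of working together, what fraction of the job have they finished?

9/16

Combined rate: 1/5 + 1/32 + 1/20 = (32 + 5 + 8)/160 = 45/160 = 9/32 per hour.
In 2 hours they complete 2·9/32 = 9/16 of the job.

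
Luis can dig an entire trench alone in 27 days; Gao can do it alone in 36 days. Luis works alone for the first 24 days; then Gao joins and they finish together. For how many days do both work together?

12/7 days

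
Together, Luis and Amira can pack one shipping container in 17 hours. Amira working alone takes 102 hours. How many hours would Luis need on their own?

102/5 hours

Combined rate is 1/17 per hour.
Known contribution: 1/102 per hour.
So Luis's rate is 1/17 − 1/102 = 5/102, meaning 102/5 hours alone.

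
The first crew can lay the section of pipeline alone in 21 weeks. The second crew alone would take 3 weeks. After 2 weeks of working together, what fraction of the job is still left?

Combined rate: 1/21 + 1/3 = (1 + 7)/21 = 8/21 per week.
In 2 weeks they complete 2·8/21 = 16/21 of the job.
So 5/21 remains.

5/21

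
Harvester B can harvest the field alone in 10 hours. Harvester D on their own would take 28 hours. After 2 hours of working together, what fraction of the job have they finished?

19/70

Combined rate: 1/10 + 1/28 = (14 + 5)/140 = 19/140 per hour.
In 2 hours they complete 2·19/140 = 19/70 of the job.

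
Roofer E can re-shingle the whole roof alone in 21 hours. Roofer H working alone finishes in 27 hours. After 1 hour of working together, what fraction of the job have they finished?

16/189

Combined rate: 1/21 + 1/27 = (9 + 7)/189 = 16/189 per hour.
In 1 hour they complete 1·16/189 = 16/189 of the job.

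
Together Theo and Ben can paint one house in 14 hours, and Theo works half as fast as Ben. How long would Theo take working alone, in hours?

42 hours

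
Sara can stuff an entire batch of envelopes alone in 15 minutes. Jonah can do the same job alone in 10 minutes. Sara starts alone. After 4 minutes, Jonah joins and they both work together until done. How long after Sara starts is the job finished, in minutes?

In the first 4 minutes Sara alone does 4/15 of the job, leaving 11/15.
Once everyone is working, combined rate: 1/15 + 1/10 = (2 + 3)/30 = 5/30 = 1/6 per minute.
Remaining 11/15 at 1/6 per minute takes 22/5 minutes.
Total from the start = 4 + 22/5 = 42/5 minutes.

42/5 minutes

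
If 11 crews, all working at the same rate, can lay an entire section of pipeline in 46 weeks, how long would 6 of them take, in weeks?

253/3 weeks

Total work is 11·46 = 506 crew-weeks.
With 6 crews: 506/6 = 253/3 weeks.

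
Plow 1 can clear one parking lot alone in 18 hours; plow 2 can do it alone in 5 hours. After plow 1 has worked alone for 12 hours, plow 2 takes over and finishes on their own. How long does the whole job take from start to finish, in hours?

In 12 hours plow 1 does 12/18 = 2/3 of the job, leaving 1/3.
Plow 2 works at 1/5 per hour, so finishing takes 1/3 ÷ 1/5 = 5/3 hours.
Total time = 12 + 5/3 = 41/3 hours.

41/3 hours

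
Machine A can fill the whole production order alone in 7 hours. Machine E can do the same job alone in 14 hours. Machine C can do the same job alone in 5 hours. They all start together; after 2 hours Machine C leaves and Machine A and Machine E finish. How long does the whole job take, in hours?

In the first 2 hours the combined rate is 29/70, so 29/35 of the job is done, leaving 6/35.
After Machine C leaves the rate is 3/14 per hour; the remaining 6/35 takes 4/5 hours.
Total = 2 + 4/5 = 14/5 hours.

14/5 hours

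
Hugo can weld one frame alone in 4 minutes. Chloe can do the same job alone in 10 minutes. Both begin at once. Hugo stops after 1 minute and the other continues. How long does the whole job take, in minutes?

In the first 1 minute the combined rate is 7/20, so 7/20 of the job is done, leaving 13/20.
After Hugo leaves the rate is 1/10 per minute; the remaining 13/20 takes 13/2 minutes.
Total = 1 + 13/2 = 15/2 minutes.

15/2 minutes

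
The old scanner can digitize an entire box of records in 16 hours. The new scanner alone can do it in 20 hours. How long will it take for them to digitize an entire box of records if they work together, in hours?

80/9 hours

Combined rate: 1/16 + 1/20 = (5 + 4)/80 = 9/80 per hour.
Time = 1 ÷ (9/80) = 80/9 hours.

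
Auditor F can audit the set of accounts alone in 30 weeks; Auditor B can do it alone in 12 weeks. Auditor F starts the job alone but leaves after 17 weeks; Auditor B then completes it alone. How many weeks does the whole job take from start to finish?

In 17 weeks Auditor F does 17/30 of the job, leaving 13/30.
Auditor B works at 1/12 per week, so finishing takes 13/30 ÷ 1/12 = 26/5 weeks.
Total time = 17 + 26/5 = 111/5 weeks.

111/5 weeks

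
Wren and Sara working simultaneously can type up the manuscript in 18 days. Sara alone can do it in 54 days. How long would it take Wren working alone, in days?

Combined rate is 1/18 per day.
Known contribution: 1/54 per day.
So Wren's rate is 1/18 − 1/54 = 1/27, meaning 27 days alone.

27 days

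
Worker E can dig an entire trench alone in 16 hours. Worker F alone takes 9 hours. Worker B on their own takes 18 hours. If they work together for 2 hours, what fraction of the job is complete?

Combined rate: 1/16 + 1/9 + 1/18 = (9 + 16 + 8)/144 = 33/144 = 11/48 per hour.
In 2 hours they complete 2·11/48 = 11/24 of the job.

11/24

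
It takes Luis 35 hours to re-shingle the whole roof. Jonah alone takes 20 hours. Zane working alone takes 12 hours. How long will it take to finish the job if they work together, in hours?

105/17 hours

Combined rate: 1/35 + 1/20 + 1/12 = (12 + 21 + 35)/420 = 68/420 = 17/105 per hour.
Time = 1 ÷ (17/105) = 105/17 hours.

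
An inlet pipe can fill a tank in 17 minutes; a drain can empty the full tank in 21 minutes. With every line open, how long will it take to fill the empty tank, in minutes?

357/4 minutes

Net rate = 1/17 − 1/21 = (21 − 17)/357 = 4/357 per minute.
Filling time = 1 ÷ (4/357) = 357/4 minutes.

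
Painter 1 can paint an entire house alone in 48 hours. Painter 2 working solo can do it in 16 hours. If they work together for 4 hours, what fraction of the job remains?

2/3

Combined rate: 1/48 + 1/16 = (1 + 3)/48 = 4/48 = 1/12 per hour.
In 4 hours they complete 4·1/12 = 1/3 of the job.
So 2/3 remains.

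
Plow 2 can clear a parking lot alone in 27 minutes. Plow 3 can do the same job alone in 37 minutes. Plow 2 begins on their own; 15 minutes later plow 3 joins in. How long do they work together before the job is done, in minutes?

111/16 minutes

In the first 15 minutes plow 2 alone does 15/27 = 5/9 of the job, leaving 4/9.
Once everyone is working, combined rate: 1/27 + 1/37 = (37 + 27)/999 = 64/999 per minute.
Remaining 4/9 at 64/999 per minute takes 111/16 minutes.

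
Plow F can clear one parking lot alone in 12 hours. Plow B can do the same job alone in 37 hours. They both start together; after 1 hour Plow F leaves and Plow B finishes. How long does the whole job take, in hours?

407/12 hours

In the first 1 hour the combined rate is 49/444, so 49/444 of the job is done, leaving 395/444.
After Plow F leaves the rate is 1/37 per hour; the remaining 395/444 takes 395/12 hours.
Total = 1 + 395/12 = 407/12 hours.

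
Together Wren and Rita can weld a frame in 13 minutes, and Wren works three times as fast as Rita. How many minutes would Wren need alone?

52/3 minutes

Let Rita's rate be r; then Wren's rate is 3r, so together (3 + 1)r = 4r = 1/13.
Thus r = 1/52 per minute.
Rita alone: 52 minutes; Wren alone: 52/3 minutes.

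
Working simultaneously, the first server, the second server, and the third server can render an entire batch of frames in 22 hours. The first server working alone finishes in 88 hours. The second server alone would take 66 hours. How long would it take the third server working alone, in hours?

264/5 hours

Combined rate is 1/22 per hour.
Known contribution: 1/88 + 1/66 = (3 + 4)/264 = 7/264 per hour.
So the third server's rate is 1/22 − 7/264 = 5/264, meaning 264/5 hours alone.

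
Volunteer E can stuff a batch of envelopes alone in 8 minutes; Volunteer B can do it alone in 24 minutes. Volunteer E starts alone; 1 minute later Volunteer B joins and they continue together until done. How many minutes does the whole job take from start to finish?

25/4 minutes

In 1 minute Volunteer E does 1/8 of the job, leaving 7/8.
Volunteer E and Volunteer B together work at 1/6 per minute, so finishing takes 7/8 ÷ 1/6 = 21/4 minutes.
Total time = 1 + 21/4 = 25/4 minutes.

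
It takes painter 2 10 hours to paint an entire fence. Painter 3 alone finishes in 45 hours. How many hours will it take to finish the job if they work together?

90/11 hours

Combined rate: 1/10 + 1/45 = (9 + 2)/90 = 11/90 per hour.
Time = 1 ÷ (11/90) = 90/11 hours.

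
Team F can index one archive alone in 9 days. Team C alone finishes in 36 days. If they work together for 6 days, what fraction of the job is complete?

5/6

Combined rate: 1/9 + 1/36 = (4 + 1)/36 = 5/36 per day.
In 6 days they complete 6·5/36 = 5/6 of the job.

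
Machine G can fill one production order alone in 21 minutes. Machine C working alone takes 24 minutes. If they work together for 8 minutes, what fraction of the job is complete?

5/7

Combined rate: 1/21 + 1/24 = (8 + 7)/168 = 15/168 = 5/56 per minute.
In 8 minutes they complete 8·5/56 = 5/7 of the job.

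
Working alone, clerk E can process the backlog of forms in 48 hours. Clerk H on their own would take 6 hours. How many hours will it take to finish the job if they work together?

With two workers the combined time is the product over the sum: 48·6/(48+6) = 288/54 = 16/3 hours.

16/3 hours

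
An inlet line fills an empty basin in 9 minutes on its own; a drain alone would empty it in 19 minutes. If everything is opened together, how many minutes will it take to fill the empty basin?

171/10 minutes

Net rate = 1/9 − 1/19 = (19 − 9)/171 = 10/171 per minute.
Filling time = 1 ÷ (10/171) = 171/10 minutes.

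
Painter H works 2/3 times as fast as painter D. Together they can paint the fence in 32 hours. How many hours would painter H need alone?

80 hours

Let painter D's rate be r; then painter H's rate is (2/3)r, so together (2/3 + 1)r = (5/3)r = 1/32.
Thus r = 3/160 per hour.
Painter D alone: 160/3 hours; painter H alone: 80 hours.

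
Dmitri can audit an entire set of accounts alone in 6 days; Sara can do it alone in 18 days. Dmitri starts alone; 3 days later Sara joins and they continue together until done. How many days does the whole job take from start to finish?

21/4 days

In 3 days Dmitri does 3/6 = 1/2 of the job, leaving 1/2.
Dmitri and Sara together work at 2/9 per day, so finishing takes 1/2 ÷ 2/9 = 9/4 days.
Total time = 3 + 9/4 = 21/4 days.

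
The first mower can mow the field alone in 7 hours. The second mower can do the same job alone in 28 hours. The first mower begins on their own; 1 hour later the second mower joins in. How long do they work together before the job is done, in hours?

24/5 hours

In the first 1 hour the first mower alone does 1/7 of the job, leaving 6/7.
Once everyone is working, combined rate: 1/7 + 1/28 = (4 + 1)/28 = 5/28 per hour.
Remaining 6/7 at 5/28 per hour takes 24/5 hours.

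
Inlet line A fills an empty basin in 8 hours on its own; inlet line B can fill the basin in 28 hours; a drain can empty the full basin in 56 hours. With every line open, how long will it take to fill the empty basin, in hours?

Net rate = 1/8 + 1/28 − 1/56 = (7 + 2 − 1)/56 = 8/56 = 1/7 per hour.
Filling time = 1 ÷ (1/7) = 7 hours.

7 hours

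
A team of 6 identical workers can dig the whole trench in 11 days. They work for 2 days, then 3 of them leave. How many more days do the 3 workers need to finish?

18 days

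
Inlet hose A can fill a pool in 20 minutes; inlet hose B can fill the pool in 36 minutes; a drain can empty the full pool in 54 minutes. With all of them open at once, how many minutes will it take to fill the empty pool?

Net rate = 1/20 + 1/36 − 1/54 = (27 + 15 − 10)/540 = 32/540 = 8/135 per minute.
Filling time = 1 ÷ (8/135) = 135/8 minutes.

135/8 minutes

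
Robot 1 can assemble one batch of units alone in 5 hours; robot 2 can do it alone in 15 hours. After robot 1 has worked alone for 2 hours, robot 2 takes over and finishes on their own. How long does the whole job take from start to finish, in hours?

11 hours

In 2 hours robot 1 does 2/5 of the job, leaving 3/5.
Robot 2 works at 1/15 per hour, so finishing takes 3/5 ÷ 1/15 = 9 hours.
Total time = 2 + 9 = 11 hours.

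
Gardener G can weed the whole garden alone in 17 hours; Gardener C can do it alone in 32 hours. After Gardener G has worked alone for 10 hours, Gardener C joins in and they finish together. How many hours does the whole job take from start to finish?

102/7 hours

In 10 hours Gardener G does 10/17 of the job, leaving 7/17.
Gardener G and Gardener C together work at 49/544 per hour, so finishing takes 7/17 ÷ 49/544 = 32/7 hours.
Total time = 10 + 32/7 = 102/7 hours.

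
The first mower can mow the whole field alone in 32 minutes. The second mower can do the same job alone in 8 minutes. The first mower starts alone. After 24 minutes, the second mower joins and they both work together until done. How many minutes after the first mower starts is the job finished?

In the first 24 minutes the first mower alone does 24/32 = 3/4 of the job, leaving 1/4.
Once everyone is working, combined rate: 1/32 + 1/8 = (1 + 4)/32 = 5/32 per minute.
Remaining 1/4 at 5/32 per minute takes 8/5 minutes.
Total from the start = 24 + 8/5 = 128/5 minutes.

128/5 minutes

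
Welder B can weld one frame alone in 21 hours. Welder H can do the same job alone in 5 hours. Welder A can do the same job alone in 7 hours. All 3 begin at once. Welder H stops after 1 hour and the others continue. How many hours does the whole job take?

In the first 1 hour the combined rate is 41/105, so 41/105 of the job is done, leaving 64/105.
After welder H leaves the rate is 4/21 per hour; the remaining 64/105 takes 16/5 hours.
Total = 1 + 16/5 = 21/5 hours.

21/5 hours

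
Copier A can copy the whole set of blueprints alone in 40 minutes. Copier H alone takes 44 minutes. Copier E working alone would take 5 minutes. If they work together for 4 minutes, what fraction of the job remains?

1/110

Combined rate: 1/40 + 1/44 + 1/5 = (11 + 10 + 88)/440 = 109/440 per minute.
In 4 minutes they complete 4·109/440 = 109/110 of the job.
So 1/110 remains.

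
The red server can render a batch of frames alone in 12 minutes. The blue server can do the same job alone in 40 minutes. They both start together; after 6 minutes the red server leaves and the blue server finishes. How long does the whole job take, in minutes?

20 minutes

In the first 6 minutes the combined rate is 13/120, so 13/20 of the job is done, leaving 7/20.
After the red server leaves the rate is 1/40 per minute; the remaining 7/20 takes 14 minutes.
Total = 6 + 14 = 20 minutes.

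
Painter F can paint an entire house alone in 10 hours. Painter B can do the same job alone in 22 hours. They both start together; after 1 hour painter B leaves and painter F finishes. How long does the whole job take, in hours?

In the first 1 hour the combined rate is 8/55, so 8/55 of the job is done, leaving 47/55.
After painter B leaves the rate is 1/10 per hour; the remaining 47/55 takes 94/11 hours.
Total = 1 + 94/11 = 105/11 hours.

105/11 hours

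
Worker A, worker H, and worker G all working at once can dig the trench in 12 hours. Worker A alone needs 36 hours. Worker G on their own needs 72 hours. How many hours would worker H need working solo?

Combined rate is 1/12 per hour.
Known contribution: 1/36 + 1/72 = (2 + 1)/72 = 3/72 = 1/24 per hour.
So worker H's rate is 1/12 − 1/24 = 1/24, meaning 24 hours alone.

24 hours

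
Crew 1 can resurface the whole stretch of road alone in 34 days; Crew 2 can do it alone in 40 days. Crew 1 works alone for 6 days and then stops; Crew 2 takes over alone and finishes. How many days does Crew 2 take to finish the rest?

560/17 days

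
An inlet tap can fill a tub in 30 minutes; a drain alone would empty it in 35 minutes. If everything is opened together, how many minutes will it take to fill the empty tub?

210 minutes

Net rate = 1/30 − 1/35 = (7 − 6)/210 = 1/210 per minute.
Filling time = 1 ÷ (1/210) = 210 minutes.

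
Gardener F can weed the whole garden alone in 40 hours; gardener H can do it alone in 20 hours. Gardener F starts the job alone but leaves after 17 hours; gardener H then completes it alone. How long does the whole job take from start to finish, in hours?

57/2 hours

In 17 hours gardener F does 17/40 of the job, leaving 23/40.
Gardener H works at 1/20 per hour, so finishing takes 23/40 ÷ 1/20 = 23/2 hours.
Total time = 17 + 23/2 = 57/2 hours.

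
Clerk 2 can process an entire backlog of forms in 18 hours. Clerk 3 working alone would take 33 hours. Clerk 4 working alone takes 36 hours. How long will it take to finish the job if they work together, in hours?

Combined rate: 1/18 + 1/33 + 1/36 = (22 + 12 + 11)/396 = 45/396 = 5/44 per hour.
Time = 1 ÷ (5/44) = 44/5 hours.

44/5 hours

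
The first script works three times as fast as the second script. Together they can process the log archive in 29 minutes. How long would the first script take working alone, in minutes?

116/3 minutes

Let the second script's rate be r; then the first script's rate is 3r, so together (3 + 1)r = 4r = 1/29.
Thus r = 1/116 per minute.
The second script alone: 116 minutes; the first script alone: 116/3 minutes.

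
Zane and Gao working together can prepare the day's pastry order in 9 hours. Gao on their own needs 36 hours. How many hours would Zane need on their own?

Combined rate is 1/9 per hour.
Known contribution: 1/36 per hour.
So Zane's rate is 1/9 − 1/36 = 1/12, meaning 12 hours alone.

12 hours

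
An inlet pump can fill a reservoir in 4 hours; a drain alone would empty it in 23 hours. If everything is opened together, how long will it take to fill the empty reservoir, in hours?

92/19 hours

Net rate = 1/4 − 1/23 = (23 − 4)/92 = 19/92 per hour.
Filling time = 1 ÷ (19/92) = 92/19 hours.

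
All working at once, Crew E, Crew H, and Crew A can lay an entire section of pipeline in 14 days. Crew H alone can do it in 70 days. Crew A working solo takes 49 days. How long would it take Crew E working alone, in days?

Combined rate is 1/14 per day.
Known contribution: 1/70 + 1/49 = (7 + 10)/490 = 17/490 per day.
So Crew E's rate is 1/14 − 17/490 = 9/245, meaning 245/9 days alone.

245/9 days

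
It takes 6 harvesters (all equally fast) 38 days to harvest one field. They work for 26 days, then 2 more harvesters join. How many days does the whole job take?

35 days

One harvester does 1/228 of the job per day.
After 26 days with 6 harvesters, 13/19 is done (6/19 left).
With 8 harvesters the rate is 8/228 = 2/57, so the rest takes 6/19 ÷ 2/57 = 9 days.
Total = 26 + 9 = 35 days.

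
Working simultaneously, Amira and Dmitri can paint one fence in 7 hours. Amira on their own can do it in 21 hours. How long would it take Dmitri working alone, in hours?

Combined rate is 1/7 per hour.
Known contribution: 1/21 per hour.
So Dmitri's rate is 1/7 − 1/21 = 2/21, meaning 21/2 hours alone.

21/2 hours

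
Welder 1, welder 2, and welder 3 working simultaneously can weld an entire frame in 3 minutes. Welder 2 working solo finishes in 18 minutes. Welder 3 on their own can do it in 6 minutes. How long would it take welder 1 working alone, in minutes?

9 minutes

Combined rate is 1/3 per minute.
Known contribution: 1/18 + 1/6 = (1 + 3)/18 = 4/18 = 2/9 per minute.
So welder 1's rate is 1/3 − 2/9 = 1/9, meaning 9 minutes alone.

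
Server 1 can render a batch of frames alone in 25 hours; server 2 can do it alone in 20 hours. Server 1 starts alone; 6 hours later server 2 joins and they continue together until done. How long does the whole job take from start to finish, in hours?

130/9 hours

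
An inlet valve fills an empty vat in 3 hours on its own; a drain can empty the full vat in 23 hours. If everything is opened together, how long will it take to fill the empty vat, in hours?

Net rate = 1/3 − 1/23 = (23 − 3)/69 = 20/69 per hour.
Filling time = 1 ÷ (20/69) = 69/20 hours.

69/20 hours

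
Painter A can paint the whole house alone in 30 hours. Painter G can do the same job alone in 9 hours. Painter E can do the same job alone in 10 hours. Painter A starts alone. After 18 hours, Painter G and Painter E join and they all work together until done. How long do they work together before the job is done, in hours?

18/11 hours

In the first 18 hours Painter A alone does 18/30 = 3/5 of the job, leaving 2/5.
Once everyone is working, combined rate: 1/30 + 1/9 + 1/10 = (3 + 10 + 9)/90 = 22/90 = 11/45 per hour.
Remaining 2/5 at 11/45 per hour takes 18/11 hours.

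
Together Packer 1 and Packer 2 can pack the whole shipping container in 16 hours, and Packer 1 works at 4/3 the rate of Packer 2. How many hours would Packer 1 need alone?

Let Packer 2's rate be r; then Packer 1's rate is (4/3)r, so together (4/3 + 1)r = (7/3)r = 1/16.
Thus r = 3/112 per hour.
Packer 2 alone: 112/3 hours; Packer 1 alone: 28 hours.

28 hours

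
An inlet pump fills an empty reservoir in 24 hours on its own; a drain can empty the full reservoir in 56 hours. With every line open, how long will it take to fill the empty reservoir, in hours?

Net rate = 1/24 − 1/56 = (7 − 3)/168 = 4/168 = 1/42 per hour.
Filling time = 1 ÷ (1/42) = 42 hours.

42 hours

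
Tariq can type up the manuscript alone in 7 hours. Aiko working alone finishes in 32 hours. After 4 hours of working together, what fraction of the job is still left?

17/56

Combined rate: 1/7 + 1/32 = (32 + 7)/224 = 39/224 per hour.
In 4 hours they complete 4·39/224 = 39/56 of the job.
So 17/56 remains.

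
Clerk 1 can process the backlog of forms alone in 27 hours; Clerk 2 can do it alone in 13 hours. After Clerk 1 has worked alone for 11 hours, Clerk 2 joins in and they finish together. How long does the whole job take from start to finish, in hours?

In 11 hours Clerk 1 does 11/27 of the job, leaving 16/27.
Clerk 1 and Clerk 2 together work at 40/351 per hour, so finishing takes 16/27 ÷ 40/351 = 26/5 hours.
Total time = 11 + 26/5 = 81/5 hours.

81/5 hours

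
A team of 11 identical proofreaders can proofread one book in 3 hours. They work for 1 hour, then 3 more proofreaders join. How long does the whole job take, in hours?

18/7 hours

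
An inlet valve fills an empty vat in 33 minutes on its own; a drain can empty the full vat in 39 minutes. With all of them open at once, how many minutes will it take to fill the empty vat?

429/2 minutes

Net rate = 1/33 − 1/39 = (13 − 11)/429 = 2/429 per minute.
Filling time = 1 ÷ (2/429) = 429/2 minutes.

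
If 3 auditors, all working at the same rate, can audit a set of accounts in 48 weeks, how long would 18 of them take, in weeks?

8 weeks

Total work is 3·48 = 144 auditor-weeks.
With 18 auditors: 144/18 = 8 weeks.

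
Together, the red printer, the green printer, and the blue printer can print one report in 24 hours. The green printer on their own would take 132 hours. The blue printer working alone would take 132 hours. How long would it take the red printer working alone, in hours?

264/7 hours

Combined rate is 1/24 per hour.
Known contribution: 1/132 + 1/132 = (1 + 1)/132 = 2/132 = 1/66 per hour.
So the red printer's rate is 1/24 − 1/66 = 7/264, meaning 264/7 hours alone.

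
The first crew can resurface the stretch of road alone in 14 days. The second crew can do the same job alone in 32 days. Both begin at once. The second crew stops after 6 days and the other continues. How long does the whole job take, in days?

In the first 6 days the combined rate is 23/224, so 69/112 of the job is done, leaving 43/112.
After the second crew leaves the rate is 1/14 per day; the remaining 43/112 takes 43/8 days.
Total = 6 + 43/8 = 91/8 days.

91/8 days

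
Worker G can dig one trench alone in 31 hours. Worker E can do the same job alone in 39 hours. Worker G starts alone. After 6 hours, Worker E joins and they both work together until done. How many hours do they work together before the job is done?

195/14 hours

In the first 6 hours Worker G alone does 6/31 of the job, leaving 25/31.
Once everyone is working, combined rate: 1/31 + 1/39 = (39 + 31)/1209 = 70/1209 per hour.
Remaining 25/31 at 70/1209 per hour takes 195/14 hours.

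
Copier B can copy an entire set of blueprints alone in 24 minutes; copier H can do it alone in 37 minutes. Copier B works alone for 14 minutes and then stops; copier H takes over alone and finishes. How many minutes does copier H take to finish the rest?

In 14 minutes copier B does 14/24 = 7/12 of the job, leaving 5/12.
Copier H works at 1/37 per minute, so finishing takes 5/12 ÷ 1/37 = 185/12 minutes.

185/12 minutes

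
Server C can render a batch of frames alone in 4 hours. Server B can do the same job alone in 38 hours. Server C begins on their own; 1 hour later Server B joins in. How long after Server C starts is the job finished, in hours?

In the first 1 hour Server C alone does 1/4 of the job, leaving 3/4.
Once everyone is working, combined rate: 1/4 + 1/38 = (19 + 2)/76 = 21/76 per hour.
Remaining 3/4 at 21/76 per hour takes 19/7 hours.
Total from the start = 1 + 19/7 = 26/7 hours.

26/7 hours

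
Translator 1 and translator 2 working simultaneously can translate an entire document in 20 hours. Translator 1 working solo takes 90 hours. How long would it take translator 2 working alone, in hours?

180/7 hours

Combined rate is 1/20 per hour.
Known contribution: 1/90 per hour.
So translator 2's rate is 1/20 − 1/90 = 7/180, meaning 180/7 hours alone.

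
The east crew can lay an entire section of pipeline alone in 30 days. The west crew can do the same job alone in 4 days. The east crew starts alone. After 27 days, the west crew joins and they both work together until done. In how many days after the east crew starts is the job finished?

In the first 27 days the east crew alone does 27/30 = 9/10 of the job, leaving 1/10.
Once everyone is working, combined rate: 1/30 + 1/4 = (2 + 15)/60 = 17/60 per day.
Remaining 1/10 at 17/60 per day takes 6/17 days.
Total from the start = 27 + 6/17 = 465/17 days.

465/17 days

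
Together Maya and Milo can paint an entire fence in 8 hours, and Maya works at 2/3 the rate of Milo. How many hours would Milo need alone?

40/3 hours

Let Milo's rate be r; then Maya's rate is (2/3)r, so together (2/3 + 1)r = (5/3)r = 1/8.
Thus r = 3/40 per hour.
Milo alone: 40/3 hours; Maya alone: 20 hours.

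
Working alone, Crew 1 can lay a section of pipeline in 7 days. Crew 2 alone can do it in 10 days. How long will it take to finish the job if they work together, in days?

With two workers the combined time is the product over the sum: 7·10/(7+10) = 70/17 days.

70/17 days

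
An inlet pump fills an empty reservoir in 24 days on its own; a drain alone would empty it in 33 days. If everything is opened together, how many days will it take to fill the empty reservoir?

Net rate = 1/24 − 1/33 = (11 − 8)/264 = 3/264 = 1/88 per day.
Filling time = 1 ÷ (1/88) = 88 days.

88 days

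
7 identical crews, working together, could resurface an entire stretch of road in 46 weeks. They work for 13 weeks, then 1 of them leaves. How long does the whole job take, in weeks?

103/2 weeks

One crew does 1/322 of the job per week.
After 13 weeks with 7 crews, 13/46 is done (33/46 left).
With 6 crews the rate is 6/322 = 3/161, so the rest takes 33/46 ÷ 3/161 = 77/2 weeks.
Total = 13 + 77/2 = 103/2 weeks.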